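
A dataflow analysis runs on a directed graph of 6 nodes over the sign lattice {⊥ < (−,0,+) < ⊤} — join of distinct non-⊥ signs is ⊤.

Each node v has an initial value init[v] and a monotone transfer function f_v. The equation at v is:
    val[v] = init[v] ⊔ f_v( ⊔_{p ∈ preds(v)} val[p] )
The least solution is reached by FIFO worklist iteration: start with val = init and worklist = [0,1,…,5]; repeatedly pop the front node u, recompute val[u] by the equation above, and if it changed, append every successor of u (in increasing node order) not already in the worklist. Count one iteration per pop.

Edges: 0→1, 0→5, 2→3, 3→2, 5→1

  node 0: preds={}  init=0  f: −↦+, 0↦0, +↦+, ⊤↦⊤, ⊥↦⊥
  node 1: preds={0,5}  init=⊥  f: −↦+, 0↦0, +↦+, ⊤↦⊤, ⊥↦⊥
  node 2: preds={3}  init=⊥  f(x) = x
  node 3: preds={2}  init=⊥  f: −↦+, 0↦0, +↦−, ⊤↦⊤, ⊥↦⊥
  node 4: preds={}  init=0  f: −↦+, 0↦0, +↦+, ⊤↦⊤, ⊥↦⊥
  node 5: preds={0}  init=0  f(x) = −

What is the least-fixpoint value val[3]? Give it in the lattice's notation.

Trace (7 dequeues):
  [1] u=0 | in ⊥ | out 0 | ==
  [2] u=1 | in 0 | out 0 | prev ⊥ | push {}
  [3] u=2 | in ⊥ | out ⊥ | ==
  [4] u=3 | in ⊥ | out ⊥ | ==
  [5] u=4 | in ⊥ | out 0 | ==
  [6] u=5 | in 0 | out ⊤ | prev 0 | push {1}
  [7] u=1 | in ⊤ | out ⊤ | prev 0 | push {}

Converged values:
  [0] 0
  [1] ⊤
  [2] ⊥
  [3] ⊥
  [4] 0
  [5] ⊤

⊥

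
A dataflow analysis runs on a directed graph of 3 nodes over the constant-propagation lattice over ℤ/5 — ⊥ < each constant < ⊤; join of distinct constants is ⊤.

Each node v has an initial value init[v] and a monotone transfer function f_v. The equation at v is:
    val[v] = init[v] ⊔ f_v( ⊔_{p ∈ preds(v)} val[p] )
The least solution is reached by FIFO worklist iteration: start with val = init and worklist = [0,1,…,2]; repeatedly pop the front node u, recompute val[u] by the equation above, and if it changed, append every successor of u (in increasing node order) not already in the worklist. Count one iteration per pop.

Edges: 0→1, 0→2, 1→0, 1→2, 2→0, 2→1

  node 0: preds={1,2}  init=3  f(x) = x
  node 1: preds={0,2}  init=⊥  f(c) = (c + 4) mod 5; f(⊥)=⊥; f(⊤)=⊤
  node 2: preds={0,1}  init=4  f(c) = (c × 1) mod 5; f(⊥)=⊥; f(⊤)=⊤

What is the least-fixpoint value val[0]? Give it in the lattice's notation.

Iteration log — 5 steps:
  step 1. node 0  ⊔preds=4  new=⊤  old=3  +wl: 
  step 2. node 1  ⊔preds=⊤  new=⊤  old=⊥  +wl: 0
  step 3. node 2  ⊔preds=⊤  new=⊤  old=4  +wl: 1
  step 4. node 0  ⊔preds=⊤  new=⊤  stable
  step 5. node 1  ⊔preds=⊤  new=⊤  stable

Least fixpoint reached:
  node 0: ⊤
  node 1: ⊤
  node 2: ⊤

⊤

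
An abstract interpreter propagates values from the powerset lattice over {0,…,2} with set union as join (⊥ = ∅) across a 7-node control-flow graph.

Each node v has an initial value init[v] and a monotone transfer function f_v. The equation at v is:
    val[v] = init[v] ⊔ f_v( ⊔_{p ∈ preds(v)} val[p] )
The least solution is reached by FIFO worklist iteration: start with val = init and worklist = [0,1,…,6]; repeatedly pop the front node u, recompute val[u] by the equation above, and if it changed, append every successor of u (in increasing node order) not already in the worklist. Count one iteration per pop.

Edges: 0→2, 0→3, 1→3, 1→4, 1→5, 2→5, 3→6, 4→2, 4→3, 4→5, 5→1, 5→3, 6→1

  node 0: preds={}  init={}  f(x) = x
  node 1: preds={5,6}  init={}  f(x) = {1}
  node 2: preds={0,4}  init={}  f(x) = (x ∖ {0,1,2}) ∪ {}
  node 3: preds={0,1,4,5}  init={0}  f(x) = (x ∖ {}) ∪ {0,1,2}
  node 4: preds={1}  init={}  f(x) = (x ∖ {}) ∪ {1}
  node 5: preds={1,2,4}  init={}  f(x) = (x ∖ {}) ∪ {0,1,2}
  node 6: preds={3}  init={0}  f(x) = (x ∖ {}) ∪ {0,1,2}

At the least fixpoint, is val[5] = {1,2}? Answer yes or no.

Worklist (10 pops):
  #1 pop 0: in={} → {} (no change)
  #2 pop 1: in={0} → {1} (was {}); enqueue []
  #3 pop 2: in={} → {} (no change)
  #4 pop 3: in={1} → {0,1,2} (was {0}); enqueue []
  #5 pop 4: in={1} → {1} (was {}); enqueue [2,3]
  #6 pop 5: in={1} → {0,1,2} (was {}); enqueue [1]
  #7 pop 6: in={0,1,2} → {0,1,2} (was {0}); enqueue []
  #8 pop 2: in={1} → {} (no change)
  #9 pop 3: in={0,1,2} → {0,1,2} (no change)
  #10 pop 1: in={0,1,2} → {1} (no change)

Fixpoint:
  val[0] = {}
  val[1] = {1}
  val[2] = {}
  val[3] = {0,1,2}
  val[4] = {1}
  val[5] = {0,1,2}
  val[6] = {0,1,2}

no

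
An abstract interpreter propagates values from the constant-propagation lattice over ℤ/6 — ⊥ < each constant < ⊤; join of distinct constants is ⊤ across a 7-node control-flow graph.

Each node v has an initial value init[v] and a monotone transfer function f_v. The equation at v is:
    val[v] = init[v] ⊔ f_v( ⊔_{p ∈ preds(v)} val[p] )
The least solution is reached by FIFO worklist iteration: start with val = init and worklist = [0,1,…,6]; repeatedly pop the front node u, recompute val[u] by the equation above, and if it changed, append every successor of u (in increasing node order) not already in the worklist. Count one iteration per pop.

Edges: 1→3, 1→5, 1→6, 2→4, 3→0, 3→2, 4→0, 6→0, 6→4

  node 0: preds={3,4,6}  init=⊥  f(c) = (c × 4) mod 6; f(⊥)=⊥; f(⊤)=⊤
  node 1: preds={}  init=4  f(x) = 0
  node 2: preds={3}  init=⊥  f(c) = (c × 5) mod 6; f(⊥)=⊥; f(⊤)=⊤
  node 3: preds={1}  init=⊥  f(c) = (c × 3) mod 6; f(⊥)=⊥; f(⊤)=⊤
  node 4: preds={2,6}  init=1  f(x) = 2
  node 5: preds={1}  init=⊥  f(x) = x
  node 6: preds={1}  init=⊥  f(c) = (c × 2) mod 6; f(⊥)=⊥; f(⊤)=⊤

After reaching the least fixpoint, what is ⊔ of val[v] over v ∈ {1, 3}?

Worklist (10 pops):
  #1 pop 0: in=1 → 4 (was ⊥); enqueue []
  #2 pop 1: in=⊥ → ⊤ (was 4); enqueue []
  #3 pop 2: in=⊥ → ⊥ (no change)
  #4 pop 3: in=⊤ → ⊤ (was ⊥); enqueue [0,2]
  #5 pop 4: in=⊥ → ⊤ (was 1); enqueue []
  #6 pop 5: in=⊤ → ⊤ (was ⊥); enqueue []
  #7 pop 6: in=⊤ → ⊤ (was ⊥); enqueue [4]
  #8 pop 0: in=⊤ → ⊤ (was 4); enqueue []
  #9 pop 2: in=⊤ → ⊤ (was ⊥); enqueue []
  #10 pop 4: in=⊤ → ⊤ (no change)

Fixpoint:
  val[0] = ⊤
  val[1] = ⊤
  val[2] = ⊤
  val[3] = ⊤
  val[4] = ⊤
  val[5] = ⊤
  val[6] = ⊤

⊤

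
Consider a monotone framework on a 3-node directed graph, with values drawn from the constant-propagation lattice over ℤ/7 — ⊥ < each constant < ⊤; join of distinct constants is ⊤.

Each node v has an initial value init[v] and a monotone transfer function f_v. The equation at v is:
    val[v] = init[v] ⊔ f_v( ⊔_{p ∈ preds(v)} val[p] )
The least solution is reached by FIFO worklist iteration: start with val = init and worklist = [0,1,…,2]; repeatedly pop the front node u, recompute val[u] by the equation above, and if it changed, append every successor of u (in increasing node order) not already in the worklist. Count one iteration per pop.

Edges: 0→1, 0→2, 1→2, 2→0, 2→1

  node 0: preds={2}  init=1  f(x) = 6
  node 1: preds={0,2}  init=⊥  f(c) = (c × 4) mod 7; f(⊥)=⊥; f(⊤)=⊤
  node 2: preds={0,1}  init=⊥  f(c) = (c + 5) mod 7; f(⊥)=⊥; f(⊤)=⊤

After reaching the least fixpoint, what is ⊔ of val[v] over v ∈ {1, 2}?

⊤

Worklist (5 pops):
  #1 pop 0: in=⊥ → ⊤ (was 1); enqueue []
  #2 pop 1: in=⊤ → ⊤ (was ⊥); enqueue []
  #3 pop 2: in=⊤ → ⊤ (was ⊥); enqueue [0,1]
  #4 pop 0: in=⊤ → ⊤ (no change)
  #5 pop 1: in=⊤ → ⊤ (no change)

Fixpoint:
  val[0] = ⊤
  val[1] = ⊤
  val[2] = ⊤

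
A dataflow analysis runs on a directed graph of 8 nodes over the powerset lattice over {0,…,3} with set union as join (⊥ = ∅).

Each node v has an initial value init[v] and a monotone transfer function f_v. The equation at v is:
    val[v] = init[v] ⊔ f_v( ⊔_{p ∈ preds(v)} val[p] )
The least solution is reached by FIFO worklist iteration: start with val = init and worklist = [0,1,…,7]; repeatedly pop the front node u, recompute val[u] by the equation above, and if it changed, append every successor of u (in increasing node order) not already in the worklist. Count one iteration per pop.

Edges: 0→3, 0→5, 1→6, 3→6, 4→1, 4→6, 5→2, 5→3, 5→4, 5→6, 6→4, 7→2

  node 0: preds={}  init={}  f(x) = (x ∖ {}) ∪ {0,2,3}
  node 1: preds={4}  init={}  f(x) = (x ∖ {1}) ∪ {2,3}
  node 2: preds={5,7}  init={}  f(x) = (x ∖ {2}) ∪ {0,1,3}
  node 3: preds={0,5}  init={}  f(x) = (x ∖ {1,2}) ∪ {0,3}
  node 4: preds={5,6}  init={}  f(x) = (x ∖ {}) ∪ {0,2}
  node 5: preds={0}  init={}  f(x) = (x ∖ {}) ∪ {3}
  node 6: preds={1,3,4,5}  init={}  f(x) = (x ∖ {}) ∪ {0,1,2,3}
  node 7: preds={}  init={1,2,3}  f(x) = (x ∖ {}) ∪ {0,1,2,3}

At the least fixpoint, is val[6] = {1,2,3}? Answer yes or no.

Worklist (14 pops):
  #1 pop 0: in={} → {0,2,3} (was {}); enqueue []
  #2 pop 1: in={} → {2,3} (was {}); enqueue []
  #3 pop 2: in={1,2,3} → {0,1,3} (was {}); enqueue []
  #4 pop 3: in={0,2,3} → {0,3} (was {}); enqueue []
  #5 pop 4: in={} → {0,2} (was {}); enqueue [1]
  #6 pop 5: in={0,2,3} → {0,2,3} (was {}); enqueue [2,3,4]
  #7 pop 6: in={0,2,3} → {0,1,2,3} (was {}); enqueue []
  #8 pop 7: in={} → {0,1,2,3} (was {1,2,3}); enqueue []
  #9 pop 1: in={0,2} → {0,2,3} (was {2,3}); enqueue [6]
  #10 pop 2: in={0,1,2,3} → {0,1,3} (no change)
  #11 pop 3: in={0,2,3} → {0,3} (no change)
  #12 pop 4: in={0,1,2,3} → {0,1,2,3} (was {0,2}); enqueue [1]
  #13 pop 6: in={0,1,2,3} → {0,1,2,3} (no change)
  #14 pop 1: in={0,1,2,3} → {0,2,3} (no change)

Fixpoint:
  val[0] = {0,2,3}
  val[1] = {0,2,3}
  val[2] = {0,1,3}
  val[3] = {0,3}
  val[4] = {0,1,2,3}
  val[5] = {0,2,3}
  val[6] = {0,1,2,3}
  val[7] = {0,1,2,3}

no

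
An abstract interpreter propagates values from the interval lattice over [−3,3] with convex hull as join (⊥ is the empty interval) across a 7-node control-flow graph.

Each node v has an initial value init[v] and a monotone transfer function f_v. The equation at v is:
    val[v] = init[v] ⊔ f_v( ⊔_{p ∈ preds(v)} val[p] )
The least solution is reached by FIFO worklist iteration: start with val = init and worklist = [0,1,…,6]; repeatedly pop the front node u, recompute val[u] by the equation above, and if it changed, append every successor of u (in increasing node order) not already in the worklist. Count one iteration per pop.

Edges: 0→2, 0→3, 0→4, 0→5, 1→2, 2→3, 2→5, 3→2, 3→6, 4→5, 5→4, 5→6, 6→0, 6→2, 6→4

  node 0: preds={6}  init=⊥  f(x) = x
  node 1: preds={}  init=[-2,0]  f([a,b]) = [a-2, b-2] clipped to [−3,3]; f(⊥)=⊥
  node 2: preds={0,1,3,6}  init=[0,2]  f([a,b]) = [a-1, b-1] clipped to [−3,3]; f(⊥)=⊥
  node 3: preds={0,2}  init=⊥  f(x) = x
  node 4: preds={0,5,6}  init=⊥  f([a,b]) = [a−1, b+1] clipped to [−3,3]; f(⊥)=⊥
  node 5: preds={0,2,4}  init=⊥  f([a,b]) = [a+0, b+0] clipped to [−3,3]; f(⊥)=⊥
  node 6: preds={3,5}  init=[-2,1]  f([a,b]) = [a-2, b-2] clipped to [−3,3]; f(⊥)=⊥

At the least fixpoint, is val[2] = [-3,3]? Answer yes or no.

Worklist (15 pops):
  #1 pop 0: in=[-2,1] → [-2,1] (was ⊥); enqueue []
  #2 pop 1: in=⊥ → [-2,0] (no change)
  #3 pop 2: in=[-2,1] → [-3,2] (was [0,2]); enqueue []
  #4 pop 3: in=[-3,2] → [-3,2] (was ⊥); enqueue [2]
  #5 pop 4: in=[-2,1] → [-3,2] (was ⊥); enqueue []
  #6 pop 5: in=[-3,2] → [-3,2] (was ⊥); enqueue [4]
  #7 pop 6: in=[-3,2] → [-3,1] (was [-2,1]); enqueue [0]
  #8 pop 2: in=[-3,2] → [-3,2] (no change)
  #9 pop 4: in=[-3,2] → [-3,3] (was [-3,2]); enqueue [5]
  #10 pop 0: in=[-3,1] → [-3,1] (was [-2,1]); enqueue [2,3,4]
  #11 pop 5: in=[-3,3] → [-3,3] (was [-3,2]); enqueue [6]
  #12 pop 2: in=[-3,2] → [-3,2] (no change)
  #13 pop 3: in=[-3,2] → [-3,2] (no change)
  #14 pop 4: in=[-3,3] → [-3,3] (no change)
  #15 pop 6: in=[-3,3] → [-3,1] (no change)

Fixpoint:
  val[0] = [-3,1]
  val[1] = [-2,0]
  val[2] = [-3,2]
  val[3] = [-3,2]
  val[4] = [-3,3]
  val[5] = [-3,3]
  val[6] = [-3,1]

no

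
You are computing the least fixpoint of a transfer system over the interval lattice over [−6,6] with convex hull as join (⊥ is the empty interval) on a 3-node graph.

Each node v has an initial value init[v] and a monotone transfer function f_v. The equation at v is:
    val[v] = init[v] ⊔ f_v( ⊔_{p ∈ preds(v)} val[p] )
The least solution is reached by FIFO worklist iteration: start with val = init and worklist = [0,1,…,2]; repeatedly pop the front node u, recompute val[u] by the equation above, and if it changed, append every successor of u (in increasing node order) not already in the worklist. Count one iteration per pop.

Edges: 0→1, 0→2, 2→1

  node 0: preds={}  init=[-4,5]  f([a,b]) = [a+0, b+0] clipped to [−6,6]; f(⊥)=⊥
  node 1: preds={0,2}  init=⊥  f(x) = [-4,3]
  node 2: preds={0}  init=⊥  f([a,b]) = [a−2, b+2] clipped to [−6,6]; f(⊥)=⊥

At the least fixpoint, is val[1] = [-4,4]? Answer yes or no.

Worklist (4 pops):
  #1 pop 0: in=⊥ → [-4,5] (no change)
  #2 pop 1: in=[-4,5] → [-4,3] (was ⊥); enqueue []
  #3 pop 2: in=[-4,5] → [-6,6] (was ⊥); enqueue [1]
  #4 pop 1: in=[-6,6] → [-4,3] (no change)

Fixpoint:
  val[0] = [-4,5]
  val[1] = [-4,3]
  val[2] = [-6,6]

no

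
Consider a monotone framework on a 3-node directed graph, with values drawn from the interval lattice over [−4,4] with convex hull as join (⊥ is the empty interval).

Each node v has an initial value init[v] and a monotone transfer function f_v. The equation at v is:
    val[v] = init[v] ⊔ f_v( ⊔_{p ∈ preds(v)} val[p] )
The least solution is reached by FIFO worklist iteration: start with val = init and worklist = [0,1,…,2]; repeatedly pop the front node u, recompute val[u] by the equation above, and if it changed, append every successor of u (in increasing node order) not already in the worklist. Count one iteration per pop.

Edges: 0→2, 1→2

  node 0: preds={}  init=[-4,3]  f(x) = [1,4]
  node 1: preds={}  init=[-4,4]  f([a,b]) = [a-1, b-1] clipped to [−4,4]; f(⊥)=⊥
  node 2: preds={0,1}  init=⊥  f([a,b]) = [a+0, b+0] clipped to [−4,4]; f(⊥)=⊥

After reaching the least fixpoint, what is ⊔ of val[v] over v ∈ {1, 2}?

Iteration log — 3 steps:
  step 1. node 0  ⊔preds=⊥  new=[-4,4]  old=[-4,3]  +wl: 
  step 2. node 1  ⊔preds=⊥  new=[-4,4]  stable
  step 3. node 2  ⊔preds=[-4,4]  new=[-4,4]  old=⊥  +wl: 

Least fixpoint reached:
  node 0: [-4,4]
  node 1: [-4,4]
  node 2: [-4,4]

[-4,4]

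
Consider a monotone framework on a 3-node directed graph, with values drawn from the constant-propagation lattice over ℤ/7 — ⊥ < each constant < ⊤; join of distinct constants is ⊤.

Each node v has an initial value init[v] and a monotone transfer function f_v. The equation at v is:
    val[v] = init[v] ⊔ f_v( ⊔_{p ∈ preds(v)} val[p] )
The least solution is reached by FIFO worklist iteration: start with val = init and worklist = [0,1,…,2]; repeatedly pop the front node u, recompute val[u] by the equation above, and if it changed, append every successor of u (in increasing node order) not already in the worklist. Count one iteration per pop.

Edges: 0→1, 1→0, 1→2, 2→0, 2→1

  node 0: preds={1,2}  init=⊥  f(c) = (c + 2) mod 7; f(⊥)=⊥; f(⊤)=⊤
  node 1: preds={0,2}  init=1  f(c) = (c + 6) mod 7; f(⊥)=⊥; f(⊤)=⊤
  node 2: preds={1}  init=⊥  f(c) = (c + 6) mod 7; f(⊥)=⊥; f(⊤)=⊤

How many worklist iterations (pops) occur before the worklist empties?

5

Worklist (5 pops):
  #1 pop 0: in=1 → 3 (was ⊥); enqueue []
  #2 pop 1: in=3 → ⊤ (was 1); enqueue [0]
  #3 pop 2: in=⊤ → ⊤ (was ⊥); enqueue [1]
  #4 pop 0: in=⊤ → ⊤ (was 3); enqueue []
  #5 pop 1: in=⊤ → ⊤ (no change)

Fixpoint:
  val[0] = ⊤
  val[1] = ⊤
  val[2] = ⊤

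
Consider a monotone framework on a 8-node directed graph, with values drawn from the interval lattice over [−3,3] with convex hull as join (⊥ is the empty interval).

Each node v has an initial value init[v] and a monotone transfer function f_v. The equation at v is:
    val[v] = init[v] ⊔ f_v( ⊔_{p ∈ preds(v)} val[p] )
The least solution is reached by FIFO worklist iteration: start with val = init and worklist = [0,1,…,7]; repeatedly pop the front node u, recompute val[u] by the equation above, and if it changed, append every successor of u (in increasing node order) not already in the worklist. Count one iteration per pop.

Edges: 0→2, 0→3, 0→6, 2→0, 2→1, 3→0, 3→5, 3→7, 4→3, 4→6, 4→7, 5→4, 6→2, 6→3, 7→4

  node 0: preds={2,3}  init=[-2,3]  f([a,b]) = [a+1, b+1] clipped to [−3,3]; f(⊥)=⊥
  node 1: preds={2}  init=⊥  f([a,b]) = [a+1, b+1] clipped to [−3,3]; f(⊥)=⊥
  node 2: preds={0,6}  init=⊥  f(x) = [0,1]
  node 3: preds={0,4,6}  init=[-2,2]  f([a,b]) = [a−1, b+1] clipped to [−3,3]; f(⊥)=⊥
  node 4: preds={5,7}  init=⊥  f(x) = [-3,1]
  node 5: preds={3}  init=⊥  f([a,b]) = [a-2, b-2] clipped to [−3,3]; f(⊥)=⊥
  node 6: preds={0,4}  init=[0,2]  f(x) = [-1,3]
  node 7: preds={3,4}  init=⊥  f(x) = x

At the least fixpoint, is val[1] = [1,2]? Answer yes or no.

yes

Worklist (13 pops):
  #1 pop 0: in=[-2,2] → [-2,3] (no change)
  #2 pop 1: in=⊥ → ⊥ (no change)
  #3 pop 2: in=[-2,3] → [0,1] (was ⊥); enqueue [0,1]
  #4 pop 3: in=[-2,3] → [-3,3] (was [-2,2]); enqueue []
  #5 pop 4: in=⊥ → [-3,1] (was ⊥); enqueue [3]
  #6 pop 5: in=[-3,3] → [-3,1] (was ⊥); enqueue [4]
  #7 pop 6: in=[-3,3] → [-1,3] (was [0,2]); enqueue [2]
  #8 pop 7: in=[-3,3] → [-3,3] (was ⊥); enqueue []
  #9 pop 0: in=[-3,3] → [-2,3] (no change)
  #10 pop 1: in=[0,1] → [1,2] (was ⊥); enqueue []
  #11 pop 3: in=[-3,3] → [-3,3] (no change)
  #12 pop 4: in=[-3,3] → [-3,1] (no change)
  #13 pop 2: in=[-2,3] → [0,1] (no change)

Fixpoint:
  val[0] = [-2,3]
  val[1] = [1,2]
  val[2] = [0,1]
  val[3] = [-3,3]
  val[4] = [-3,1]
  val[5] = [-3,1]
  val[6] = [-1,3]
  val[7] = [-3,3]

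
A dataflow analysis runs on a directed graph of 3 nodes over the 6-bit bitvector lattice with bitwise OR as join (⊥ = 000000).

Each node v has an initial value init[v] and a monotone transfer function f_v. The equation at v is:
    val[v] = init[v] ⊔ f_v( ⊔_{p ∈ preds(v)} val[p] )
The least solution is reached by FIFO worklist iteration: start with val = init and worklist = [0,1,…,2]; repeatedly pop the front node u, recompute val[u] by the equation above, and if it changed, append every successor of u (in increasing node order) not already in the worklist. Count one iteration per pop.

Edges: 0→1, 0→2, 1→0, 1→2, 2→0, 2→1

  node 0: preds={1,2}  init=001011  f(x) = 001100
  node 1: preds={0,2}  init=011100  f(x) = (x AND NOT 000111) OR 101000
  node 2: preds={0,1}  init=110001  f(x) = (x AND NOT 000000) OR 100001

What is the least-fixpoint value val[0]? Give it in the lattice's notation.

Trace (5 dequeues):
  [1] u=0 | in 111101 | out 001111 | prev 001011 | push {}
  [2] u=1 | in 111111 | out 111100 | prev 011100 | push {0}
  [3] u=2 | in 111111 | out 111111 | prev 110001 | push {1}
  [4] u=0 | in 111111 | out 001111 | ==
  [5] u=1 | in 111111 | out 111100 | ==

Converged values:
  [0] 001111
  [1] 111100
  [2] 111111

001111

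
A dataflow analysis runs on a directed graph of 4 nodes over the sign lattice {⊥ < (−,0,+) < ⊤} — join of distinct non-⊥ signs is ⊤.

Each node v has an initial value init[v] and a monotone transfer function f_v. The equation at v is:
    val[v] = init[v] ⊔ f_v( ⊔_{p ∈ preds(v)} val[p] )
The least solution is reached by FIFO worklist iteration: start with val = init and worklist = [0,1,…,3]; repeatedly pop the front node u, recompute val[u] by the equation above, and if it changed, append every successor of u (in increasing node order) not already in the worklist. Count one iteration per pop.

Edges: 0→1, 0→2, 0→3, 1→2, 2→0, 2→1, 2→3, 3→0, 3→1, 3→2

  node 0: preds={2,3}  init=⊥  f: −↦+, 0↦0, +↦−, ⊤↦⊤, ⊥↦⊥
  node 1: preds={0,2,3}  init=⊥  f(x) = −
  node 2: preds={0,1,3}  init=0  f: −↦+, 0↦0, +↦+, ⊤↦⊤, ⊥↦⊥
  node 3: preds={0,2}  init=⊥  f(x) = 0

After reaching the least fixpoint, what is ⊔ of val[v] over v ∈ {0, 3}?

⊤

Iteration log — 8 steps:
  step 1. node 0  ⊔preds=0  new=0  old=⊥  +wl: 
  step 2. node 1  ⊔preds=0  new=−  old=⊥  +wl: 
  step 3. node 2  ⊔preds=⊤  new=⊤  old=0  +wl: 0,1
  step 4. node 3  ⊔preds=⊤  new=0  old=⊥  +wl: 2
  step 5. node 0  ⊔preds=⊤  new=⊤  old=0  +wl: 3
  step 6. node 1  ⊔preds=⊤  new=−  stable
  step 7. node 2  ⊔preds=⊤  new=⊤  stable
  step 8. node 3  ⊔preds=⊤  new=0  stable

Least fixpoint reached:
  node 0: ⊤
  node 1: −
  node 2: ⊤
  node 3: 0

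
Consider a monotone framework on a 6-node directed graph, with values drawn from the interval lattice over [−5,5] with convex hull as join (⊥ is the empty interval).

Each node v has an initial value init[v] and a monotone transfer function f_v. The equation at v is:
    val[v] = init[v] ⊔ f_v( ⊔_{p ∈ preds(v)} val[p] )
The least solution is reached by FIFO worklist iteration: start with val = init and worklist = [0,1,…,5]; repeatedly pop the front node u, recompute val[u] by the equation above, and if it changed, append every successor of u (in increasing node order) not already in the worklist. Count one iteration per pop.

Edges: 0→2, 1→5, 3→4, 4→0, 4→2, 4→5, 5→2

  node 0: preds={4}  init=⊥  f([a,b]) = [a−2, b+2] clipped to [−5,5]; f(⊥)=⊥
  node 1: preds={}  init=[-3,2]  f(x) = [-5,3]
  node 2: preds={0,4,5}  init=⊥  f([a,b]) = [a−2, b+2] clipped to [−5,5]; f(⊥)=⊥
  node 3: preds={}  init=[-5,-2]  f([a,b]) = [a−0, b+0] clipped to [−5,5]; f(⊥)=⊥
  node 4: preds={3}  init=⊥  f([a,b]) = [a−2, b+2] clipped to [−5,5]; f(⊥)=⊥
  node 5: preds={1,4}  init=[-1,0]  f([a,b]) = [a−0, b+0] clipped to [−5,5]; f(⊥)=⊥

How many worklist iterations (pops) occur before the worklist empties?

8

Trace (8 dequeues):
  [1] u=0 | in ⊥ | out ⊥ | ==
  [2] u=1 | in ⊥ | out [-5,3] | prev [-3,2] | push {}
  [3] u=2 | in [-1,0] | out [-3,2] | prev ⊥ | push {}
  [4] u=3 | in ⊥ | out [-5,-2] | ==
  [5] u=4 | in [-5,-2] | out [-5,0] | prev ⊥ | push {0,2}
  [6] u=5 | in [-5,3] | out [-5,3] | prev [-1,0] | push {}
  [7] u=0 | in [-5,0] | out [-5,2] | prev ⊥ | push {}
  [8] u=2 | in [-5,3] | out [-5,5] | prev [-3,2] | push {}

Converged values:
  [0] [-5,2]
  [1] [-5,3]
  [2] [-5,5]
  [3] [-5,-2]
  [4] [-5,0]
  [5] [-5,3]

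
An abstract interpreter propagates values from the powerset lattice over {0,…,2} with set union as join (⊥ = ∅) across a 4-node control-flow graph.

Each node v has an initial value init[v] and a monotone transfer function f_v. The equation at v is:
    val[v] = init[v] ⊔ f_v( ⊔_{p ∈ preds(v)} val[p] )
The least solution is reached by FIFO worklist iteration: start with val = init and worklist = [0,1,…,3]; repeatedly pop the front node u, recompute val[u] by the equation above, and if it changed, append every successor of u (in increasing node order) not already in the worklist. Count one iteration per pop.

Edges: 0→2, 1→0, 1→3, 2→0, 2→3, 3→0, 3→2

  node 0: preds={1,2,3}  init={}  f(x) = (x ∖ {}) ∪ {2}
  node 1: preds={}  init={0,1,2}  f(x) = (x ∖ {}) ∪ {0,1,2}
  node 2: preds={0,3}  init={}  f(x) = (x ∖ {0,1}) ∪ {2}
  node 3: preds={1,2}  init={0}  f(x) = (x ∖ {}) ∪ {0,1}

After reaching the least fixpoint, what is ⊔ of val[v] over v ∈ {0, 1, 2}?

{0,1,2}

Iteration log — 6 steps:
  step 1. node 0  ⊔preds={0,1,2}  new={0,1,2}  old={}  +wl: 
  step 2. node 1  ⊔preds={}  new={0,1,2}  stable
  step 3. node 2  ⊔preds={0,1,2}  new={2}  old={}  +wl: 0
  step 4. node 3  ⊔preds={0,1,2}  new={0,1,2}  old={0}  +wl: 2
  step 5. node 0  ⊔preds={0,1,2}  new={0,1,2}  stable
  step 6. node 2  ⊔preds={0,1,2}  new={2}  stable

Least fixpoint reached:
  node 0: {0,1,2}
  node 1: {0,1,2}
  node 2: {2}
  node 3: {0,1,2}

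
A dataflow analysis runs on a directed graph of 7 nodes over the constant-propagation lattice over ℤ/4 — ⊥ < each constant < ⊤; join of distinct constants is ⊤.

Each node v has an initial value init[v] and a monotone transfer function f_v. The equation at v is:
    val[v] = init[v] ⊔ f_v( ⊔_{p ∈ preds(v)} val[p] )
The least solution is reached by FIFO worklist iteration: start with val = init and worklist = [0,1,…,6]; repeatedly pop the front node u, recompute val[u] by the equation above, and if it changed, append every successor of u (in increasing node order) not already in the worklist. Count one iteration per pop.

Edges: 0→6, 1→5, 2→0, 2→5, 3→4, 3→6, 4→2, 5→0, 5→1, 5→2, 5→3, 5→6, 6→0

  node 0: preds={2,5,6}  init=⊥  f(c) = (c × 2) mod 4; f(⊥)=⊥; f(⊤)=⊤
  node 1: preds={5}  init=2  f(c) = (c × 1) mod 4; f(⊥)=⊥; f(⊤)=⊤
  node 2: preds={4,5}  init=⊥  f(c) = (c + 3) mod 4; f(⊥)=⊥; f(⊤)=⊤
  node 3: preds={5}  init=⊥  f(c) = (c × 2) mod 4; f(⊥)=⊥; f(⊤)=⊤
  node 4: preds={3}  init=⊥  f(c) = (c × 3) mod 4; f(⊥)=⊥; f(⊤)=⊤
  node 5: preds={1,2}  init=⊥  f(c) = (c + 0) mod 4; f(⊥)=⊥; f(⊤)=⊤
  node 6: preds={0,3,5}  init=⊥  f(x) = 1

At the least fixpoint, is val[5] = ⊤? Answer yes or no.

yes

Trace (24 dequeues):
  [1] u=0 | in ⊥ | out ⊥ | ==
  [2] u=1 | in ⊥ | out 2 | ==
  [3] u=2 | in ⊥ | out ⊥ | ==
  [4] u=3 | in ⊥ | out ⊥ | ==
  [5] u=4 | in ⊥ | out ⊥ | ==
  [6] u=5 | in 2 | out 2 | prev ⊥ | push {0,1,2,3}
  [7] u=6 | in 2 | out 1 | prev ⊥ | push {}
  [8] u=0 | in ⊤ | out ⊤ | prev ⊥ | push {6}
  [9] u=1 | in 2 | out 2 | ==
  [10] u=2 | in 2 | out 1 | prev ⊥ | push {0,5}
  [11] u=3 | in 2 | out 0 | prev ⊥ | push {4}
  [12] u=6 | in ⊤ | out 1 | ==
  [13] u=0 | in ⊤ | out ⊤ | ==
  [14] u=5 | in ⊤ | out ⊤ | prev 2 | push {0,1,2,3,6}
  [15] u=4 | in 0 | out 0 | prev ⊥ | push {}
  [16] u=0 | in ⊤ | out ⊤ | ==
  [17] u=1 | in ⊤ | out ⊤ | prev 2 | push {5}
  [18] u=2 | in ⊤ | out ⊤ | prev 1 | push {0}
  [19] u=3 | in ⊤ | out ⊤ | prev 0 | push {4}
  [20] u=6 | in ⊤ | out 1 | ==
  [21] u=5 | in ⊤ | out ⊤ | ==
  [22] u=0 | in ⊤ | out ⊤ | ==
  [23] u=4 | in ⊤ | out ⊤ | prev 0 | push {2}
  [24] u=2 | in ⊤ | out ⊤ | ==

Converged values:
  [0] ⊤
  [1] ⊤
  [2] ⊤
  [3] ⊤
  [4] ⊤
  [5] ⊤
  [6] 1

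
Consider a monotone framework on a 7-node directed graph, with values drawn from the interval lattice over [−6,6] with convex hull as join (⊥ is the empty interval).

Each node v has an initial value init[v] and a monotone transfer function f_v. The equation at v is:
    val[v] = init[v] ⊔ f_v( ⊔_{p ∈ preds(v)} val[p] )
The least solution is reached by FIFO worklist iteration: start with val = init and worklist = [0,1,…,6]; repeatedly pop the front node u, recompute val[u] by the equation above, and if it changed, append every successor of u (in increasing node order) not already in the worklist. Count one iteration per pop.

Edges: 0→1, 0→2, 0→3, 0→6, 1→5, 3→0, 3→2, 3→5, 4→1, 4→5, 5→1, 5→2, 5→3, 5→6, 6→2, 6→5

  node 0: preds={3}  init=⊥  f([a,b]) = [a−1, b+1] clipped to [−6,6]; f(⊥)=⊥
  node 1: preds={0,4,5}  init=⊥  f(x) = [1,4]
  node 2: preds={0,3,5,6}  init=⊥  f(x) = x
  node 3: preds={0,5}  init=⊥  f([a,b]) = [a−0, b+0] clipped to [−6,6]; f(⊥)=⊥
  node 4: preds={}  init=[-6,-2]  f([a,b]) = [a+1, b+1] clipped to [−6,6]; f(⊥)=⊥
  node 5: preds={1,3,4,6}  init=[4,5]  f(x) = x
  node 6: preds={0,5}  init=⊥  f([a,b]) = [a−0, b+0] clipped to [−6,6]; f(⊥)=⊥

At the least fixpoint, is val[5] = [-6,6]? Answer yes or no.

yes

Trace (19 dequeues):
  [1] u=0 | in ⊥ | out ⊥ | ==
  [2] u=1 | in [-6,5] | out [1,4] | prev ⊥ | push {}
  [3] u=2 | in [4,5] | out [4,5] | prev ⊥ | push {}
  [4] u=3 | in [4,5] | out [4,5] | prev ⊥ | push {0,2}
  [5] u=4 | in ⊥ | out [-6,-2] | ==
  [6] u=5 | in [-6,5] | out [-6,5] | prev [4,5] | push {1,3}
  [7] u=6 | in [-6,5] | out [-6,5] | prev ⊥ | push {5}
  [8] u=0 | in [4,5] | out [3,6] | prev ⊥ | push {6}
  [9] u=2 | in [-6,6] | out [-6,6] | prev [4,5] | push {}
  [10] u=1 | in [-6,6] | out [1,4] | ==
  [11] u=3 | in [-6,6] | out [-6,6] | prev [4,5] | push {0,2}
  [12] u=5 | in [-6,6] | out [-6,6] | prev [-6,5] | push {1,3}
  [13] u=6 | in [-6,6] | out [-6,6] | prev [-6,5] | push {5}
  [14] u=0 | in [-6,6] | out [-6,6] | prev [3,6] | push {6}
  [15] u=2 | in [-6,6] | out [-6,6] | ==
  [16] u=1 | in [-6,6] | out [1,4] | ==
  [17] u=3 | in [-6,6] | out [-6,6] | ==
  [18] u=5 | in [-6,6] | out [-6,6] | ==
  [19] u=6 | in [-6,6] | out [-6,6] | ==

Converged values:
  [0] [-6,6]
  [1] [1,4]
  [2] [-6,6]
  [3] [-6,6]
  [4] [-6,-2]
  [5] [-6,6]
  [6] [-6,6]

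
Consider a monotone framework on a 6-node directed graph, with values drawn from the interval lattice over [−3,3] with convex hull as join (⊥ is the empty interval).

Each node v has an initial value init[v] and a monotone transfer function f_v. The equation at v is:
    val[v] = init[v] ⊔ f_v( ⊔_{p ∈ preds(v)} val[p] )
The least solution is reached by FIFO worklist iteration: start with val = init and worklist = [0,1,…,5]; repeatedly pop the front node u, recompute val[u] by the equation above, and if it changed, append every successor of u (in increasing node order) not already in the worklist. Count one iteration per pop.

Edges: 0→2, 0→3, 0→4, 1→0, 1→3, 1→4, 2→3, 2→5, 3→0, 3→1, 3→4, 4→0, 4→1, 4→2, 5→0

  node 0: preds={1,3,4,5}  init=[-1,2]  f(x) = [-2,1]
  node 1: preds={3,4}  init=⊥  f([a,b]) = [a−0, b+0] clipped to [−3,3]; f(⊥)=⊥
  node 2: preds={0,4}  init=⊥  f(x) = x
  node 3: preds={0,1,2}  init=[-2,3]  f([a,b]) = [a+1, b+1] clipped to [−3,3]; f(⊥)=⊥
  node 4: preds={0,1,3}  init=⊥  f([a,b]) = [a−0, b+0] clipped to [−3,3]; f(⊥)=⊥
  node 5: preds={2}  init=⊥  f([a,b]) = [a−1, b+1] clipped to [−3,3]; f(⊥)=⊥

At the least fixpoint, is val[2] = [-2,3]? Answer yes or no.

Worklist (11 pops):
  #1 pop 0: in=[-2,3] → [-2,2] (was [-1,2]); enqueue []
  #2 pop 1: in=[-2,3] → [-2,3] (was ⊥); enqueue [0]
  #3 pop 2: in=[-2,2] → [-2,2] (was ⊥); enqueue []
  #4 pop 3: in=[-2,3] → [-2,3] (no change)
  #5 pop 4: in=[-2,3] → [-2,3] (was ⊥); enqueue [1,2]
  #6 pop 5: in=[-2,2] → [-3,3] (was ⊥); enqueue []
  #7 pop 0: in=[-3,3] → [-2,2] (no change)
  #8 pop 1: in=[-2,3] → [-2,3] (no change)
  #9 pop 2: in=[-2,3] → [-2,3] (was [-2,2]); enqueue [3,5]
  #10 pop 3: in=[-2,3] → [-2,3] (no change)
  #11 pop 5: in=[-2,3] → [-3,3] (no change)

Fixpoint:
  val[0] = [-2,2]
  val[1] = [-2,3]
  val[2] = [-2,3]
  val[3] = [-2,3]
  val[4] = [-2,3]
  val[5] = [-3,3]

yes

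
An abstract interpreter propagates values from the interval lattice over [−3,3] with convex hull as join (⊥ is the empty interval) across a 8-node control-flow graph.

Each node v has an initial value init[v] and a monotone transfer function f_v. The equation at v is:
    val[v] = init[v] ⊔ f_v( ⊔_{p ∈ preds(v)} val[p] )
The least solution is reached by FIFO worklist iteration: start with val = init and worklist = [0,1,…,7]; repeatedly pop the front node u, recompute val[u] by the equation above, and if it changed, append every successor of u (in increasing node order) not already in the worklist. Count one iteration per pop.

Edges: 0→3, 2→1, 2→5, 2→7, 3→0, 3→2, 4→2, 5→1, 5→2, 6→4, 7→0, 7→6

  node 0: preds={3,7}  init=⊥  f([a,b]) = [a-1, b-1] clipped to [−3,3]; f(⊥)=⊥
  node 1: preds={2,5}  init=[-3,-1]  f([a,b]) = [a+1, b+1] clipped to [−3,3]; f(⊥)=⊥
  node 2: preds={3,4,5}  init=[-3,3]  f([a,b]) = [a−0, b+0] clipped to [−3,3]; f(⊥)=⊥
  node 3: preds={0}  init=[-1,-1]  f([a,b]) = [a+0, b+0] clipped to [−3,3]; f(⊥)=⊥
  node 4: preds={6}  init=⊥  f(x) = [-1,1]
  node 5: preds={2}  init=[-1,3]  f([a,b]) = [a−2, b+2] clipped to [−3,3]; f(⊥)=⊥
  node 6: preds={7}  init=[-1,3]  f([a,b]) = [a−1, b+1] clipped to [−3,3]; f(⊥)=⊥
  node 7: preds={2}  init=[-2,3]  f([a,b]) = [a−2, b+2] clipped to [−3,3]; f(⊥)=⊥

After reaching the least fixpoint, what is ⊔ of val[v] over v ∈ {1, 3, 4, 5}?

[-3,3]

Worklist (13 pops):
  #1 pop 0: in=[-2,3] → [-3,2] (was ⊥); enqueue []
  #2 pop 1: in=[-3,3] → [-3,3] (was [-3,-1]); enqueue []
  #3 pop 2: in=[-1,3] → [-3,3] (no change)
  #4 pop 3: in=[-3,2] → [-3,2] (was [-1,-1]); enqueue [0,2]
  #5 pop 4: in=[-1,3] → [-1,1] (was ⊥); enqueue []
  #6 pop 5: in=[-3,3] → [-3,3] (was [-1,3]); enqueue [1]
  #7 pop 6: in=[-2,3] → [-3,3] (was [-1,3]); enqueue [4]
  #8 pop 7: in=[-3,3] → [-3,3] (was [-2,3]); enqueue [6]
  #9 pop 0: in=[-3,3] → [-3,2] (no change)
  #10 pop 2: in=[-3,3] → [-3,3] (no change)
  #11 pop 1: in=[-3,3] → [-3,3] (no change)
  #12 pop 4: in=[-3,3] → [-1,1] (no change)
  #13 pop 6: in=[-3,3] → [-3,3] (no change)

Fixpoint:
  val[0] = [-3,2]
  val[1] = [-3,3]
  val[2] = [-3,3]
  val[3] = [-3,2]
  val[4] = [-1,1]
  val[5] = [-3,3]
  val[6] = [-3,3]
  val[7] = [-3,3]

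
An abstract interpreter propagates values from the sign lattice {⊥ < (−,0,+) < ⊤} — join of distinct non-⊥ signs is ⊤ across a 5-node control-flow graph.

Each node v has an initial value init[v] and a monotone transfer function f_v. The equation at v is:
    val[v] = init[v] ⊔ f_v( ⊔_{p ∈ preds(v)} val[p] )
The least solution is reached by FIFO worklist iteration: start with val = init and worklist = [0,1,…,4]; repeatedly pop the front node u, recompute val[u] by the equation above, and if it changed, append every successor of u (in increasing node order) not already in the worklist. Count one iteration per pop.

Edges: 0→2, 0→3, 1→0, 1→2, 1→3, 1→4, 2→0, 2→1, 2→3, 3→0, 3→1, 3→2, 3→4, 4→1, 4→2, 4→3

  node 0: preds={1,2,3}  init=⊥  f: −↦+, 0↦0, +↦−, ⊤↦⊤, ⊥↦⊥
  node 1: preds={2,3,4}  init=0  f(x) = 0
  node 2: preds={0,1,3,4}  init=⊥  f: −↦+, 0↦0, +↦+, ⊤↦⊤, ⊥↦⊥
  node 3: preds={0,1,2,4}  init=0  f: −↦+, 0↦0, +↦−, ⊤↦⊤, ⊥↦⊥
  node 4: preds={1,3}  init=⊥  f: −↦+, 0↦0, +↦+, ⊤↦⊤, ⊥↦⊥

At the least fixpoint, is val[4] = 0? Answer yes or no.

yes

Worklist (9 pops):
  #1 pop 0: in=0 → 0 (was ⊥); enqueue []
  #2 pop 1: in=0 → 0 (no change)
  #3 pop 2: in=0 → 0 (was ⊥); enqueue [0,1]
  #4 pop 3: in=0 → 0 (no change)
  #5 pop 4: in=0 → 0 (was ⊥); enqueue [2,3]
  #6 pop 0: in=0 → 0 (no change)
  #7 pop 1: in=0 → 0 (no change)
  #8 pop 2: in=0 → 0 (no change)
  #9 pop 3: in=0 → 0 (no change)

Fixpoint:
  val[0] = 0
  val[1] = 0
  val[2] = 0
  val[3] = 0
  val[4] = 0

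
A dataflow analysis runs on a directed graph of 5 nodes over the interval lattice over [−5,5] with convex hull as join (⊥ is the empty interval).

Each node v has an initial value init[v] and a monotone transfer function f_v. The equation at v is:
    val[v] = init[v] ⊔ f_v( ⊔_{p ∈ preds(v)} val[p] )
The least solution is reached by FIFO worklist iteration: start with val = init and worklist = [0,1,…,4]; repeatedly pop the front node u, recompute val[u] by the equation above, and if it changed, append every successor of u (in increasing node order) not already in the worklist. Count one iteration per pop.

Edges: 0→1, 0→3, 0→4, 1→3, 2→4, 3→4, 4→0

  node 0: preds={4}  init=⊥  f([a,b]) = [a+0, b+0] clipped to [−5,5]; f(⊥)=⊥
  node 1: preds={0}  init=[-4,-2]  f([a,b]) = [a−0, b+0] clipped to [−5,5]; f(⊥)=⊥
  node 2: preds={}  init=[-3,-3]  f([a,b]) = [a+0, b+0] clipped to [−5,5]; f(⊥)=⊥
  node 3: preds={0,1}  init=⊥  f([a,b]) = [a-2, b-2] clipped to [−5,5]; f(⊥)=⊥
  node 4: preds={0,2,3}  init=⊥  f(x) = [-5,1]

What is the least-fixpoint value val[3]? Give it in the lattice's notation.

Iteration log — 9 steps:
  step 1. node 0  ⊔preds=⊥  new=⊥  stable
  step 2. node 1  ⊔preds=⊥  new=[-4,-2]  stable
  step 3. node 2  ⊔preds=⊥  new=[-3,-3]  stable
  step 4. node 3  ⊔preds=[-4,-2]  new=[-5,-4]  old=⊥  +wl: 
  step 5. node 4  ⊔preds=[-5,-3]  new=[-5,1]  old=⊥  +wl: 0
  step 6. node 0  ⊔preds=[-5,1]  new=[-5,1]  old=⊥  +wl: 1,3,4
  step 7. node 1  ⊔preds=[-5,1]  new=[-5,1]  old=[-4,-2]  +wl: 
  step 8. node 3  ⊔preds=[-5,1]  new=[-5,-1]  old=[-5,-4]  +wl: 
  step 9. node 4  ⊔preds=[-5,1]  new=[-5,1]  stable

Least fixpoint reached:
  node 0: [-5,1]
  node 1: [-5,1]
  node 2: [-3,-3]
  node 3: [-5,-1]
  node 4: [-5,1]

[-5,-1]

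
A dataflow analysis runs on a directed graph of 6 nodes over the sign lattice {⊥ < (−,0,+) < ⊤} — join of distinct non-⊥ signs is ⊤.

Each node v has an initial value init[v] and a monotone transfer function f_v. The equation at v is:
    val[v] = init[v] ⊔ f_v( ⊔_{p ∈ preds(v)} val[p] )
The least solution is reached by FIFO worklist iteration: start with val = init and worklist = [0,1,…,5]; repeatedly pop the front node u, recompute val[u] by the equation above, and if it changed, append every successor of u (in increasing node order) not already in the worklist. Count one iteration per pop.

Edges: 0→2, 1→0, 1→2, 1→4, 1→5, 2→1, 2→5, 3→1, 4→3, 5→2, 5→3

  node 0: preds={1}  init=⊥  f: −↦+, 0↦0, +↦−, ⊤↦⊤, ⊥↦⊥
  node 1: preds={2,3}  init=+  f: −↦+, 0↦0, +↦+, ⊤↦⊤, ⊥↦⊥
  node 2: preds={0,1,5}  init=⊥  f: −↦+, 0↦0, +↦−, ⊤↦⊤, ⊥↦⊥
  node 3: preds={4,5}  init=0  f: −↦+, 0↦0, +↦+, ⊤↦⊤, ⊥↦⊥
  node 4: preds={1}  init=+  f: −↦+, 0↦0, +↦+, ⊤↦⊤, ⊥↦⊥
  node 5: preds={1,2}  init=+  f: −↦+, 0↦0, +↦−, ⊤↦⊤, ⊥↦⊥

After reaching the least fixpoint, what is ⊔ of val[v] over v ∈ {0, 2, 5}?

Iteration log — 10 steps:
  step 1. node 0  ⊔preds=+  new=−  old=⊥  +wl: 
  step 2. node 1  ⊔preds=0  new=⊤  old=+  +wl: 0
  step 3. node 2  ⊔preds=⊤  new=⊤  old=⊥  +wl: 1
  step 4. node 3  ⊔preds=+  new=⊤  old=0  +wl: 
  step 5. node 4  ⊔preds=⊤  new=⊤  old=+  +wl: 3
  step 6. node 5  ⊔preds=⊤  new=⊤  old=+  +wl: 2
  step 7. node 0  ⊔preds=⊤  new=⊤  old=−  +wl: 
  step 8. node 1  ⊔preds=⊤  new=⊤  stable
  step 9. node 3  ⊔preds=⊤  new=⊤  stable
  step 10. node 2  ⊔preds=⊤  new=⊤  stable

Least fixpoint reached:
  node 0: ⊤
  node 1: ⊤
  node 2: ⊤
  node 3: ⊤
  node 4: ⊤
  node 5: ⊤

⊤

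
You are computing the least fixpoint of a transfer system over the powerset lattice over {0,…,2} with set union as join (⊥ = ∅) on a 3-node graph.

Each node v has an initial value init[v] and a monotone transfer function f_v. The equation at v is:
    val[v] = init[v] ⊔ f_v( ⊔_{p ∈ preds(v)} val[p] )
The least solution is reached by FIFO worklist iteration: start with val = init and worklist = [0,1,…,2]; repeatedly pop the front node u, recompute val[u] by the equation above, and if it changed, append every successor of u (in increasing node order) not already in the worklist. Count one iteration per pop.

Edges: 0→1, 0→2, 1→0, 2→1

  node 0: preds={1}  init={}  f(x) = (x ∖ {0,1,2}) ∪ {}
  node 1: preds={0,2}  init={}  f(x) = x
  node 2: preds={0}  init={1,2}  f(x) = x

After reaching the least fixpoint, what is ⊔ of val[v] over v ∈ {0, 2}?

{1,2}

Worklist (4 pops):
  #1 pop 0: in={} → {} (no change)
  #2 pop 1: in={1,2} → {1,2} (was {}); enqueue [0]
  #3 pop 2: in={} → {1,2} (no change)
  #4 pop 0: in={1,2} → {} (no change)

Fixpoint:
  val[0] = {}
  val[1] = {1,2}
  val[2] = {1,2}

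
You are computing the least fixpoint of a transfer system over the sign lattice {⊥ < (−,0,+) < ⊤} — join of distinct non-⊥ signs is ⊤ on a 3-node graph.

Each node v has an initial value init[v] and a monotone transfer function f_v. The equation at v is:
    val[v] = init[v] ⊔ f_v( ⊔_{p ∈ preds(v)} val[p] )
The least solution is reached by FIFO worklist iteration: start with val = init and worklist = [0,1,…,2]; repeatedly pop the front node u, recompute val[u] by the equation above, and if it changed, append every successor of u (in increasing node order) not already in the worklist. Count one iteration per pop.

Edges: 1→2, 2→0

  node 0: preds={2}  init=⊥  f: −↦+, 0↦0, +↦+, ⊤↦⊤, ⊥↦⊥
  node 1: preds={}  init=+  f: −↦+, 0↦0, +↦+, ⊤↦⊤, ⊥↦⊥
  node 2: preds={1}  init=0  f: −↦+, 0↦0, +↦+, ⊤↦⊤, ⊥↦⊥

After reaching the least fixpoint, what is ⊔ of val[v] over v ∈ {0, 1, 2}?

Iteration log — 4 steps:
  step 1. node 0  ⊔preds=0  new=0  old=⊥  +wl: 
  step 2. node 1  ⊔preds=⊥  new=+  stable
  step 3. node 2  ⊔preds=+  new=⊤  old=0  +wl: 0
  step 4. node 0  ⊔preds=⊤  new=⊤  old=0  +wl: 

Least fixpoint reached:
  node 0: ⊤
  node 1: +
  node 2: ⊤

⊤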